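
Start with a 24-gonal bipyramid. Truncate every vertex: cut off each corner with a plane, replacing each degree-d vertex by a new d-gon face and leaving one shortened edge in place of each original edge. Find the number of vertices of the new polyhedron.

144

The base solid has V = 26, E = 72, F = 48.
Truncation replaces each original edge-end by a new vertex, so V′ = 2E = 144.
Each original edge survives, and each old vertex of degree d contributes d new edges; summing degrees gives Σd = 2E, so E′ = E + 2E = 3E = 216.
Each original face survives and each original vertex becomes one new face: F′ = F + V = 74.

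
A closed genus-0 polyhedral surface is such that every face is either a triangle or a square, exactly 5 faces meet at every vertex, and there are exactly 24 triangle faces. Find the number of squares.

2

Let x be the number of squares; then F = 24 + x.
Edge–face incidences: 2E = 3·24 + 4·x = 72 + 4x.
Every vertex has degree 5, so 5V = 2E.
Euler: V − E + F = 2 ⇒ (2E)/5 − E + (24 + x) = 2.
Multiply by 10: 2·(2E) − 5·(2E) + 10·(24 + x) = 20, i.e. 240 + 10x − 3·(72 + 4x) = 20.
Collecting terms: −2x + 24 = 20, so −2x = −4, so x = 2.
Then 2E = 72 + 4·2 = 80, so E = 40, V = 2E/5 = 16, F = 24 + 2 = 26.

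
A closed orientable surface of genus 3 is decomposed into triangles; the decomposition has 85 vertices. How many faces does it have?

178

χ = 2 − 2·3 = -4, and every face is a triangle so 3F = 2E.
V − E + F = -4 with E = 3F/2 gives 85 − (3/2 − 1)·F = -4, so F = 178 and E = 267.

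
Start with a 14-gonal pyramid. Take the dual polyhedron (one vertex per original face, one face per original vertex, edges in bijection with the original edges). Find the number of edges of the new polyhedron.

The base solid has V = 15, E = 28, F = 15.
The dual swaps V and F and preserves E: V′ = F = 15, E′ = E = 28, F′ = V = 15.

28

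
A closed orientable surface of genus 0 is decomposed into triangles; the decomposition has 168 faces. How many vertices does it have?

86

χ = 2 − 2·0 = 2, and every face is a triangle so 3F = 2E.
E = 3·168/2 = 252. Then V = 2 + E − F = 2 + 252 − 168 = 86.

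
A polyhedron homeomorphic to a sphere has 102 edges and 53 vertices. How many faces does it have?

51

Here V − E + F = 2.
F = 2 − V + E = 2 − 53 + 102 = 51.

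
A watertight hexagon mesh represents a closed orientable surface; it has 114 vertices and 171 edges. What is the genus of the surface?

Every face is a hexagon and each edge borders two faces, so 6F = 2·171, giving F = 57.
χ = V − E + F = 114 − 171 + 57 = 0.
For a closed orientable surface χ = 2 − 2g, so g = (2 − (0))/2 = 1.

1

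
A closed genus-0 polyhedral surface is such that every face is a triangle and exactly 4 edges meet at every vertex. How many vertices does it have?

Each face has 3 edges and each edge borders two faces, so 2E = 3F.
Each vertex has degree 4, so 4V = 2E and hence V = 3F/4.
Euler: V − E + F = 2 ⇒ (3F/4) − (3F/2) + F = 2.
Multiply by 8: (6 − 12 + 8)F = 16, i.e. 2F = 16.
So F = 8, E = 3·8/2 = 12, V = 3·8/4 = 6.

6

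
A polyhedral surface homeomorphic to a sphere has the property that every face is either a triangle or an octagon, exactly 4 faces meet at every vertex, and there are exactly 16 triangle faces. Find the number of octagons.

Let x be the number of octagons; then F = 16 + x.
Edge–face incidences: 2E = 3·16 + 8·x = 48 + 8x.
Every vertex has degree 4, so 4V = 2E.
Euler: V − E + F = 2 ⇒ (2E)/4 − E + (16 + x) = 2.
Multiply by 8: 2·(2E) − 4·(2E) + 8·(16 + x) = 16, i.e. 128 + 8x − 2·(48 + 8x) = 16.
Collecting terms: −8x + 32 = 16, so −8x = −16, so x = 2.
Then 2E = 48 + 8·2 = 64, so E = 32, V = 2E/4 = 16, F = 16 + 2 = 18.

2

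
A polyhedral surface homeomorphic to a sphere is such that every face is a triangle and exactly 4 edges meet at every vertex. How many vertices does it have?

Each face has 3 edges and each edge borders two faces, so 2E = 3F.
Each vertex has degree 4, so 4V = 2E and hence V = 3F/4.
Euler: V − E + F = 2 ⇒ (3F/4) − (3F/2) + F = 2.
Multiply by 8: (6 − 12 + 8)F = 16, i.e. 2F = 16.
So F = 8, E = 3·8/2 = 12, V = 3·8/4 = 6.

6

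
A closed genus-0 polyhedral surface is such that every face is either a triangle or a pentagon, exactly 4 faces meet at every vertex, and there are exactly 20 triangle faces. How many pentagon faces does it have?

12

Let x be the number of pentagons; then F = 20 + x.
Edge–face incidences: 2E = 3·20 + 5·x = 60 + 5x.
Every vertex has degree 4, so 4V = 2E.
Euler: V − E + F = 2 ⇒ (2E)/4 − E + (20 + x) = 2.
Multiply by 8: 2·(2E) − 4·(2E) + 8·(20 + x) = 16, i.e. 160 + 8x − 2·(60 + 5x) = 16.
Collecting terms: −2x + 40 = 16, so −2x = −24, so x = 12.
Then 2E = 60 + 5·12 = 120, so E = 60, V = 2E/4 = 30, F = 20 + 12 = 32.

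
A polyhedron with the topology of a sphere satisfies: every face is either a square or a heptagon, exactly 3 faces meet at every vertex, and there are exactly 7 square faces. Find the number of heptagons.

2

Let x be the number of heptagons; then F = 7 + x.
Edge–face incidences: 2E = 4·7 + 7·x = 28 + 7x.
Every vertex has degree 3, so 3V = 2E.
Euler: V − E + F = 2 ⇒ (2E)/3 − E + (7 + x) = 2.
Multiply by 6: 2·(2E) − 3·(2E) + 6·(7 + x) = 12, i.e. 42 + 6x − (28 + 7x) = 12.
Collecting terms: −x + 14 = 12, so −x = −2, so x = 2.
Then 2E = 28 + 7·2 = 42, so E = 21, V = 2E/3 = 14, F = 7 + 2 = 9.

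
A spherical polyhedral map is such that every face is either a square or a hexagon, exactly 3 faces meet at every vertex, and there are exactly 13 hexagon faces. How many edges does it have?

Let x be the number of squares; then F = 13 + x.
Edge–face incidences: 2E = 6·13 + 4·x = 78 + 4x.
Every vertex has degree 3, so 3V = 2E.
Euler: V − E + F = 2 ⇒ (2E)/3 − E + (13 + x) = 2.
Multiply by 6: 2·(2E) − 3·(2E) + 6·(13 + x) = 12, i.e. 78 + 6x − (78 + 4x) = 12.
Collecting terms: 2x = 12, so x = 6.
Then 2E = 78 + 4·6 = 102, so E = 51, V = 2E/3 = 34, F = 13 + 6 = 19.

51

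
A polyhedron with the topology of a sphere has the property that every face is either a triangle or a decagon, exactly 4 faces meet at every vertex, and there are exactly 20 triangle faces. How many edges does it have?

40

Let x be the number of decagons; then F = 20 + x.
Edge–face incidences: 2E = 3·20 + 10·x = 60 + 10x.
Every vertex has degree 4, so 4V = 2E.
Euler: V − E + F = 2 ⇒ (2E)/4 − E + (20 + x) = 2.
Multiply by 8: 2·(2E) − 4·(2E) + 8·(20 + x) = 16, i.e. 160 + 8x − 2·(60 + 10x) = 16.
Collecting terms: −12x + 40 = 16, so −12x = −24, so x = 2.
Then 2E = 60 + 10·2 = 80, so E = 40, V = 2E/4 = 20, F = 20 + 2 = 22.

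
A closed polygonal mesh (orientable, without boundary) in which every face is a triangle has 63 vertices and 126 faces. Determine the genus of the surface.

1

Every face is a triangle, so 2E = 3·126 = 378, giving E = 189.
χ = V − E + F = 63 − 189 + 126 = 0.
For a closed orientable surface χ = 2 − 2g, so g = (2 − (0))/2 = 1.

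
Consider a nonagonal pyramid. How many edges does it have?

A pyramid on an n-gon base has one n-gon and n triangles: V = 9 + 1 = 10, E = 2·9 = 18, F = 9 + 1 = 10.

18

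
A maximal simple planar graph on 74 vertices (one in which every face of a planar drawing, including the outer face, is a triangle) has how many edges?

In a plane triangulation 3F = 2E and V − E + F = 2, so E = 3V − 6 = 3·74 − 6 = 216.

216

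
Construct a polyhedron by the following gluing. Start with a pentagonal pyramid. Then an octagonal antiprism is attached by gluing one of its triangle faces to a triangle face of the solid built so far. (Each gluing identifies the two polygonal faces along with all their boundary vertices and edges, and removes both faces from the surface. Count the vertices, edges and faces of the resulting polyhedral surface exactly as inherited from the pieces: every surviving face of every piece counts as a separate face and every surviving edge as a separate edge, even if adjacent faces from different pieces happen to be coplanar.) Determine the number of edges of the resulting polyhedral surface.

39

A pentagonal pyramid: V=6, E=10, F=6.
Attach an octagonal antiprism (V=16, E=32, F=18) along a 3-gon: merge 3 vertices and 3 edges, delete both glued faces → V=19, E=39, F=22.
Check: V − E + F = 19 − 39 + 22 = 2.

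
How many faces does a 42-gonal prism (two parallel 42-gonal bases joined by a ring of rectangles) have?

A prism on an n-gon has two n-gon bases and n rectangular sides: V = 2·42 = 84, E = 3·42 = 126, F = 42 + 2 = 44.
Check: V − E + F = 84 − 126 + 44 = 2.

44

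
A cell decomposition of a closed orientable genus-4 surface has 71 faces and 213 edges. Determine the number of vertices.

For a closed orientable surface of genus 4, χ = 2 − 2·4 = -6.
V = -6 + E − F = -6 + 213 − 71 = 136.

136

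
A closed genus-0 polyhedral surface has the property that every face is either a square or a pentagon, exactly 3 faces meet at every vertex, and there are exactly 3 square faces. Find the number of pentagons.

6

Let x be the number of pentagons; then F = 3 + x.
Edge–face incidences: 2E = 4·3 + 5·x = 12 + 5x.
Every vertex has degree 3, so 3V = 2E.
Euler: V − E + F = 2 ⇒ (2E)/3 − E + (3 + x) = 2.
Multiply by 6: 2·(2E) − 3·(2E) + 6·(3 + x) = 12, i.e. 18 + 6x − (12 + 5x) = 12.
Collecting terms: x + 6 = 12, so x = 6.
Then 2E = 12 + 5·6 = 42, so E = 21, V = 2E/3 = 14, F = 3 + 6 = 9.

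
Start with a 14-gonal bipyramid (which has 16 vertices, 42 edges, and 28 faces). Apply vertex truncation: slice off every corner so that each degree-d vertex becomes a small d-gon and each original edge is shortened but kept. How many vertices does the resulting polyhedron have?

Truncation replaces each original edge-end by a new vertex, so V′ = 2E = 84.
Each original edge survives, and each old vertex of degree d contributes d new edges; summing degrees gives Σd = 2E, so E′ = E + 2E = 3E = 126.
Each original face survives and each original vertex becomes one new face: F′ = F + V = 44.

84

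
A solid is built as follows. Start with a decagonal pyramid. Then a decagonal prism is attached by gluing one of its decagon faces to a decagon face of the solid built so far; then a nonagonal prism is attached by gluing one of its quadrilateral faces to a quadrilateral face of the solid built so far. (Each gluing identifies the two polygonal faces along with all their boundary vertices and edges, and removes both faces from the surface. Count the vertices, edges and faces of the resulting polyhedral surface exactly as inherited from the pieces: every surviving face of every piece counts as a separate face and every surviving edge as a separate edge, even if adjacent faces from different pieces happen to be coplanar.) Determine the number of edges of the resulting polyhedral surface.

63

A decagonal pyramid: V=11, E=20, F=11.
Attach a decagonal prism (V=20, E=30, F=12) along a 10-gon: merge 10 vertices and 10 edges, delete both glued faces → V=21, E=40, F=21.
Attach a nonagonal prism (V=18, E=27, F=11) along a 4-gon: merge 4 vertices and 4 edges, delete both glued faces → V=35, E=63, F=30.
Check: V − E + F = 35 − 63 + 30 = 2.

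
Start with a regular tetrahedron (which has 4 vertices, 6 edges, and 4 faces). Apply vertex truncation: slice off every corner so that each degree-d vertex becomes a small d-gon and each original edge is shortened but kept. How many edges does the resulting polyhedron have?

18

Truncation replaces each original edge-end by a new vertex, so V′ = 2E = 12.
Each original edge survives, and each old vertex of degree d contributes d new edges; summing degrees gives Σd = 2E, so E′ = E + 2E = 3E = 18.
Each original face survives and each original vertex becomes one new face: F′ = F + V = 8.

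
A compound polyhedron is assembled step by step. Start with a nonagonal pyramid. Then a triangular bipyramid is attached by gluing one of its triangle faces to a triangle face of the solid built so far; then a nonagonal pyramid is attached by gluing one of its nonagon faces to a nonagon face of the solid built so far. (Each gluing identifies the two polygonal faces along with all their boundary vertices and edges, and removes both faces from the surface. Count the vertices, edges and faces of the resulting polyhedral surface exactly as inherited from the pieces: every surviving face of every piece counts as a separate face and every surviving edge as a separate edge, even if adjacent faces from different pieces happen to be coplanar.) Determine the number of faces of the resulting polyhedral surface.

A nonagonal pyramid: V=10, E=18, F=10.
Attach a triangular bipyramid (V=5, E=9, F=6) along a 3-gon: merge 3 vertices and 3 edges, delete both glued faces → V=12, E=24, F=14.
Attach a nonagonal pyramid (V=10, E=18, F=10) along a 9-gon: merge 9 vertices and 9 edges, delete both glued faces → V=13, E=33, F=22.
Check: V − E + F = 13 − 33 + 22 = 2.

22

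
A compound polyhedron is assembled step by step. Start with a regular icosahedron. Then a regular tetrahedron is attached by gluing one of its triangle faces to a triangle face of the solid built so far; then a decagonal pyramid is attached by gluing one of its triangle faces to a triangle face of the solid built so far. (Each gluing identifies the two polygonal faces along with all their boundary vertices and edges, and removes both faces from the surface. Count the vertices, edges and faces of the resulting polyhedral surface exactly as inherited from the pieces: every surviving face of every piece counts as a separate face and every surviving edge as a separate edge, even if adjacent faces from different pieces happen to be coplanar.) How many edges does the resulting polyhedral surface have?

50

A regular icosahedron: V=12, E=30, F=20.
Attach a regular tetrahedron (V=4, E=6, F=4) along a 3-gon: merge 3 vertices and 3 edges, delete both glued faces → V=13, E=33, F=22.
Attach a decagonal pyramid (V=11, E=20, F=11) along a 3-gon: merge 3 vertices and 3 edges, delete both glued faces → V=21, E=50, F=31.
Check: V − E + F = 21 − 50 + 31 = 2.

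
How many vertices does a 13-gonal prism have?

A prism on an n-gon has two n-gon bases and n rectangular sides: V = 2·13 = 26, E = 3·13 = 39, F = 13 + 2 = 15.
Check: V − E + F = 26 − 39 + 15 = 2.

26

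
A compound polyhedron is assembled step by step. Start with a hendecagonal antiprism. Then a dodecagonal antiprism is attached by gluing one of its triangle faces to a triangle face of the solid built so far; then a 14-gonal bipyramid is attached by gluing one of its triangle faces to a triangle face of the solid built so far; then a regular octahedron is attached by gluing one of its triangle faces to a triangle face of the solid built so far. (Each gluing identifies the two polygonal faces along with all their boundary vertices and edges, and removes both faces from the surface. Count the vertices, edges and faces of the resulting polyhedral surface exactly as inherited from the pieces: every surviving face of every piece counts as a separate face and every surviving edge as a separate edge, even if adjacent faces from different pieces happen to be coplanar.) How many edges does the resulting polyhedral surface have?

A hendecagonal antiprism: V=22, E=44, F=24.
Attach a dodecagonal antiprism (V=24, E=48, F=26) along a 3-gon: merge 3 vertices and 3 edges, delete both glued faces → V=43, E=89, F=48.
Attach a 14-gonal bipyramid (V=16, E=42, F=28) along a 3-gon: merge 3 vertices and 3 edges, delete both glued faces → V=56, E=128, F=74.
Attach a regular octahedron (V=6, E=12, F=8) along a 3-gon: merge 3 vertices and 3 edges, delete both glued faces → V=59, E=137, F=80.
Check: V − E + F = 59 − 137 + 80 = 2.

137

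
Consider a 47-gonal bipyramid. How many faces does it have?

A bipyramid over an n-gon has 2n triangular faces and n + 2 vertices: V = 47 + 2 = 49, E = 3·47 = 141, F = 2·47 = 94.

94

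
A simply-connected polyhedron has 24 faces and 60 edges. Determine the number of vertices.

38

Here V − E + F = 2.
V = 2 + E − F = 2 + 60 − 24 = 38.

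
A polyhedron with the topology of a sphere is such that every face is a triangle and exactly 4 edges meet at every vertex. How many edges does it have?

12

Each face has 3 edges and each edge borders two faces, so 2E = 3F.
Each vertex has degree 4, so 4V = 2E and hence V = 3F/4.
Euler: V − E + F = 2 ⇒ (3F/4) − (3F/2) + F = 2.
Multiply by 8: (6 − 12 + 8)F = 16, i.e. 2F = 16.
So F = 8, E = 3·8/2 = 12, V = 3·8/4 = 6.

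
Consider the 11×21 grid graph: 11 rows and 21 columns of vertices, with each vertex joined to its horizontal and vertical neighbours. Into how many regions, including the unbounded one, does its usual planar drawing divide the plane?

The grid has V = 11·21 = 231 vertices and E = 11·20 + 21·10 = 430 edges.
F = 2 − V + E = 2 − 231 + 430 = 201.

201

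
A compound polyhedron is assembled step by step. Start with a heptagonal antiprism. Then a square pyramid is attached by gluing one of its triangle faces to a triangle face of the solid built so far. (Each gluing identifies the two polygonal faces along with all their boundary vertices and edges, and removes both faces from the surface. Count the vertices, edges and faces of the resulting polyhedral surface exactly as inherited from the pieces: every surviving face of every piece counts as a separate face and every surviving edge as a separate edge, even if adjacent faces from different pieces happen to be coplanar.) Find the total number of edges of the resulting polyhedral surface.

A heptagonal antiprism: V=14, E=28, F=16.
Attach a square pyramid (V=5, E=8, F=5) along a 3-gon: merge 3 vertices and 3 edges, delete both glued faces → V=16, E=33, F=19.
Check: V − E + F = 16 − 33 + 19 = 2.

33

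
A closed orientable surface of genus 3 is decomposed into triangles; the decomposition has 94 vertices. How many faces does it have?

196

χ = 2 − 2·3 = -4, and every face is a triangle so 3F = 2E.
V − E + F = -4 with E = 3F/2 gives 94 − (3/2 − 1)·F = -4, so F = 196 and E = 294.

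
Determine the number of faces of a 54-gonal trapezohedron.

The n-trapezohedron (dual of the n-antiprism) has V = 2·54 + 2 = 110, E = 4·54 = 216, F = 2·54 = 108.

108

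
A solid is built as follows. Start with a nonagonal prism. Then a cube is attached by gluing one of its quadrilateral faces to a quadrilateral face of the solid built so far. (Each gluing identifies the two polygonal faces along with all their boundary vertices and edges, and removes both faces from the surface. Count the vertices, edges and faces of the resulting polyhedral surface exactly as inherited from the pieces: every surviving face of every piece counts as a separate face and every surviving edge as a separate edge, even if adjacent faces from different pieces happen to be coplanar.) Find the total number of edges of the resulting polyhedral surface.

35

A nonagonal prism: V=18, E=27, F=11.
Attach a cube (V=8, E=12, F=6) along a 4-gon: merge 4 vertices and 4 edges, delete both glued faces → V=22, E=35, F=15.
Check: V − E + F = 22 − 35 + 15 = 2.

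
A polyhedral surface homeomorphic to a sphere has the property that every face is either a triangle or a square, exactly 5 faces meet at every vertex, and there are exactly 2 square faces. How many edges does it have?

40

Let x be the number of triangles; then F = 2 + x.
Edge–face incidences: 2E = 4·2 + 3·x = 8 + 3x.
Every vertex has degree 5, so 5V = 2E.
Euler: V − E + F = 2 ⇒ (2E)/5 − E + (2 + x) = 2.
Multiply by 10: 2·(2E) − 5·(2E) + 10·(2 + x) = 20, i.e. 20 + 10x − 3·(8 + 3x) = 20.
Collecting terms: x − 4 = 20, so x = 24.
Then 2E = 8 + 3·24 = 80, so E = 40, V = 2E/5 = 16, F = 2 + 24 = 26.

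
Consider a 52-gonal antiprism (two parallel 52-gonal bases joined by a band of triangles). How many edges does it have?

208

An antiprism on an n-gon has two n-gon caps and 2n triangles: V = 2·52 = 104, E = 4·52 = 208, F = 2·52 + 2 = 106.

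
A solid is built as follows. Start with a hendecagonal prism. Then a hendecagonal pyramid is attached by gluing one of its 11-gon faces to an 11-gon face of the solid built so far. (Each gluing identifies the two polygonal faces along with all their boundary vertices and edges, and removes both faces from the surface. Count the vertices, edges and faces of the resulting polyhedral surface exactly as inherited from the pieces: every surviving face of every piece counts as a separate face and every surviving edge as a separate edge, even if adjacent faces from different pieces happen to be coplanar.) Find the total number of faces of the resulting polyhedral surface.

A hendecagonal prism: V=22, E=33, F=13.
Attach a hendecagonal pyramid (V=12, E=22, F=12) along an 11-gon: merge 11 vertices and 11 edges, delete both glued faces → V=23, E=44, F=23.
Check: V − E + F = 23 − 44 + 23 = 2.

23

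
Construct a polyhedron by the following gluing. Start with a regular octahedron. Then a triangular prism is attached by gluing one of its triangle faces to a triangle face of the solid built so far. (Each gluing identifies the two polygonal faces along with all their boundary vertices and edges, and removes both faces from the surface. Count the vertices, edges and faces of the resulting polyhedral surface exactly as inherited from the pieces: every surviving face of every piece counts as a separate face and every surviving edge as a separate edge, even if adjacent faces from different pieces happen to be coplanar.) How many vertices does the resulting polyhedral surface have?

9

A regular octahedron: V=6, E=12, F=8.
Attach a triangular prism (V=6, E=9, F=5) along a 3-gon: merge 3 vertices and 3 edges, delete both glued faces → V=9, E=18, F=11.
Check: V − E + F = 9 − 18 + 11 = 2.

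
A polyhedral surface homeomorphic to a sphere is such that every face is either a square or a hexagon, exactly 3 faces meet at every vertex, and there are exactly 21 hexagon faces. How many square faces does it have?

Let x be the number of squares; then F = 21 + x.
Edge–face incidences: 2E = 6·21 + 4·x = 126 + 4x.
Every vertex has degree 3, so 3V = 2E.
Euler: V − E + F = 2 ⇒ (2E)/3 − E + (21 + x) = 2.
Multiply by 6: 2·(2E) − 3·(2E) + 6·(21 + x) = 12, i.e. 126 + 6x − (126 + 4x) = 12.
Collecting terms: 2x = 12, so x = 6.
Then 2E = 126 + 4·6 = 150, so E = 75, V = 2E/3 = 50, F = 21 + 6 = 27.

6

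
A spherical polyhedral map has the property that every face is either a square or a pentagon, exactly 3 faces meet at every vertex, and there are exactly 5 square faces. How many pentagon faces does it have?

2

Let x be the number of pentagons; then F = 5 + x.
Edge–face incidences: 2E = 4·5 + 5·x = 20 + 5x.
Every vertex has degree 3, so 3V = 2E.
Euler: V − E + F = 2 ⇒ (2E)/3 − E + (5 + x) = 2.
Multiply by 6: 2·(2E) − 3·(2E) + 6·(5 + x) = 12, i.e. 30 + 6x − (20 + 5x) = 12.
Collecting terms: x + 10 = 12, so x = 2.
Then 2E = 20 + 5·2 = 30, so E = 15, V = 2E/3 = 10, F = 5 + 2 = 7.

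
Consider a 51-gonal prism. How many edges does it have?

153

A prism on an n-gon has two n-gon bases and n rectangular sides: V = 2·51 = 102, E = 3·51 = 153, F = 51 + 2 = 53.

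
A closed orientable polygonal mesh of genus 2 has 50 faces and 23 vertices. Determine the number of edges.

For a closed orientable surface of genus 2, χ = 2 − 2·2 = -2.
E = V + F − (-2) = 23 + 50 − (-2) = 75.

75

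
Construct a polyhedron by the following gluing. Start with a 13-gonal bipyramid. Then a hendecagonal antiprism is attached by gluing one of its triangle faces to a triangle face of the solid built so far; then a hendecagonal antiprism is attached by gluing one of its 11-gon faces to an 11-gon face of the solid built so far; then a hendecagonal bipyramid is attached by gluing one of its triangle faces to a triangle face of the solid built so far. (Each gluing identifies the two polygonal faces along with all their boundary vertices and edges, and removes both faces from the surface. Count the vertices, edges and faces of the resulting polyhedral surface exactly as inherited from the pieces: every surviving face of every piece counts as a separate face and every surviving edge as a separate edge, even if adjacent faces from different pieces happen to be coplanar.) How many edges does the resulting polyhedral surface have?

143

A 13-gonal bipyramid: V=15, E=39, F=26.
Attach a hendecagonal antiprism (V=22, E=44, F=24) along a 3-gon: merge 3 vertices and 3 edges, delete both glued faces → V=34, E=80, F=48.
Attach a hendecagonal antiprism (V=22, E=44, F=24) along an 11-gon: merge 11 vertices and 11 edges, delete both glued faces → V=45, E=113, F=70.
Attach a hendecagonal bipyramid (V=13, E=33, F=22) along a 3-gon: merge 3 vertices and 3 edges, delete both glued faces → V=55, E=143, F=90.
Check: V − E + F = 55 − 143 + 90 = 2.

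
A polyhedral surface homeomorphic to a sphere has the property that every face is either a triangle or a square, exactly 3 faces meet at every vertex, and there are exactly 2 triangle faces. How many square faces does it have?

3

Let x be the number of squares; then F = 2 + x.
Edge–face incidences: 2E = 3·2 + 4·x = 6 + 4x.
Every vertex has degree 3, so 3V = 2E.
Euler: V − E + F = 2 ⇒ (2E)/3 − E + (2 + x) = 2.
Multiply by 6: 2·(2E) − 3·(2E) + 6·(2 + x) = 12, i.e. 12 + 6x − (6 + 4x) = 12.
Collecting terms: 2x + 6 = 12, so 2x = 6, so x = 3.
Then 2E = 6 + 4·3 = 18, so E = 9, V = 2E/3 = 6, F = 2 + 3 = 5.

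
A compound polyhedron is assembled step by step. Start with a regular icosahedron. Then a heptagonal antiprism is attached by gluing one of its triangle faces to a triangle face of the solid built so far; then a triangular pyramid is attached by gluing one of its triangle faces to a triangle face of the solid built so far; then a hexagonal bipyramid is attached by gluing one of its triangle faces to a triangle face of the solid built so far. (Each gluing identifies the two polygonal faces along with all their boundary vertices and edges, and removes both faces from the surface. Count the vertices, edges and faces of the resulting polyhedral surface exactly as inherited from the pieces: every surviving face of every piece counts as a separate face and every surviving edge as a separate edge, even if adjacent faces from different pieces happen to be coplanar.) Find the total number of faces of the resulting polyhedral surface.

A regular icosahedron: V=12, E=30, F=20.
Attach a heptagonal antiprism (V=14, E=28, F=16) along a 3-gon: merge 3 vertices and 3 edges, delete both glued faces → V=23, E=55, F=34.
Attach a triangular pyramid (V=4, E=6, F=4) along a 3-gon: merge 3 vertices and 3 edges, delete both glued faces → V=24, E=58, F=36.
Attach a hexagonal bipyramid (V=8, E=18, F=12) along a 3-gon: merge 3 vertices and 3 edges, delete both glued faces → V=29, E=73, F=46.
Check: V − E + F = 29 − 73 + 46 = 2.

46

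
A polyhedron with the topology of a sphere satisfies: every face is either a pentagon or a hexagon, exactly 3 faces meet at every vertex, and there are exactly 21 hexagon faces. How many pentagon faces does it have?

12

Let x be the number of pentagons; then F = 21 + x.
Edge–face incidences: 2E = 6·21 + 5·x = 126 + 5x.
Every vertex has degree 3, so 3V = 2E.
Euler: V − E + F = 2 ⇒ (2E)/3 − E + (21 + x) = 2.
Multiply by 6: 2·(2E) − 3·(2E) + 6·(21 + x) = 12, i.e. 126 + 6x − (126 + 5x) = 12.
Collecting terms: x = 12.
Then 2E = 126 + 5·12 = 186, so E = 93, V = 2E/3 = 62, F = 21 + 12 = 33.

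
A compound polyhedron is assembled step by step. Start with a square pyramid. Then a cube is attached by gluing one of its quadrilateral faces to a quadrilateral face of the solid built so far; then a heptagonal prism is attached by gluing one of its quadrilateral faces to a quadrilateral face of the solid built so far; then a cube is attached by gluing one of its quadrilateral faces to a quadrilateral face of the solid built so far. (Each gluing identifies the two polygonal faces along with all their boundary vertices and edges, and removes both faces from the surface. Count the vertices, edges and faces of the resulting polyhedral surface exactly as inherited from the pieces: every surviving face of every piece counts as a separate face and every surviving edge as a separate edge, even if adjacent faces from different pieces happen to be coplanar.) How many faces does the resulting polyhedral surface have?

A square pyramid: V=5, E=8, F=5.
Attach a cube (V=8, E=12, F=6) along a 4-gon: merge 4 vertices and 4 edges, delete both glued faces → V=9, E=16, F=9.
Attach a heptagonal prism (V=14, E=21, F=9) along a 4-gon: merge 4 vertices and 4 edges, delete both glued faces → V=19, E=33, F=16.
Attach a cube (V=8, E=12, F=6) along a 4-gon: merge 4 vertices and 4 edges, delete both glued faces → V=23, E=41, F=20.
Check: V − E + F = 23 − 41 + 20 = 2.

20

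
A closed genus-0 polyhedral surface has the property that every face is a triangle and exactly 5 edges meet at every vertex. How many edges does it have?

30

Each face has 3 edges and each edge borders two faces, so 2E = 3F.
Each vertex has degree 5, so 5V = 2E and hence V = 3F/5.
Euler: V − E + F = 2 ⇒ (3F/5) − (3F/2) + F = 2.
Multiply by 10: (6 − 15 + 10)F = 20, i.e. 1F = 20.
So F = 20, E = 3·20/2 = 30, V = 3·20/5 = 12.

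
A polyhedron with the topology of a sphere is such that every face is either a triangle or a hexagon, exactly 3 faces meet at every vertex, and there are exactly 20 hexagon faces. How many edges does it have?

66

Let x be the number of triangles; then F = 20 + x.
Edge–face incidences: 2E = 6·20 + 3·x = 120 + 3x.
Every vertex has degree 3, so 3V = 2E.
Euler: V − E + F = 2 ⇒ (2E)/3 − E + (20 + x) = 2.
Multiply by 6: 2·(2E) − 3·(2E) + 6·(20 + x) = 12, i.e. 120 + 6x − (120 + 3x) = 12.
Collecting terms: 3x = 12, so x = 4.
Then 2E = 120 + 3·4 = 132, so E = 66, V = 2E/3 = 44, F = 20 + 4 = 24.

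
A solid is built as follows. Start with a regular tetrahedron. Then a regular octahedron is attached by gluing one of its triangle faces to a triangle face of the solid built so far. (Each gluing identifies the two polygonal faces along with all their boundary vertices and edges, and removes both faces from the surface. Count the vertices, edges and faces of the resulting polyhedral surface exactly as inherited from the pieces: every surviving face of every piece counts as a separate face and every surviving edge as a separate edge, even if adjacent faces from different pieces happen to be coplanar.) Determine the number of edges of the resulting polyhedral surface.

A regular tetrahedron: V=4, E=6, F=4.
Attach a regular octahedron (V=6, E=12, F=8) along a 3-gon: merge 3 vertices and 3 edges, delete both glued faces → V=7, E=15, F=10.
Check: V − E + F = 7 − 15 + 10 = 2.

15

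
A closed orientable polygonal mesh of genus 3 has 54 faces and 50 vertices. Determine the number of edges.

For a closed orientable surface of genus 3, χ = 2 − 2·3 = -4.
E = V + F − (-4) = 50 + 54 − (-4) = 108.

108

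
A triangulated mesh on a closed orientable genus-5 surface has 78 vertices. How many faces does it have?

χ = 2 − 2·5 = -8, and every face is a triangle so 3F = 2E.
V − E + F = -8 with E = 3F/2 gives 78 − (3/2 − 1)·F = -8, so F = 172 and E = 258.

172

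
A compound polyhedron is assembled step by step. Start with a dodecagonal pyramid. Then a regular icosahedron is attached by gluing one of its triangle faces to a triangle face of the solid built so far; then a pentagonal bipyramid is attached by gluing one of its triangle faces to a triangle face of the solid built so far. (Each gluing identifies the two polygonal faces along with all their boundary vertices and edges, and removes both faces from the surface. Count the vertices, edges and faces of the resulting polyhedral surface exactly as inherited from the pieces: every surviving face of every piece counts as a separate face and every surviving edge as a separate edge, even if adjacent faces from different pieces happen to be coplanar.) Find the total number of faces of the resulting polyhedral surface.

A dodecagonal pyramid: V=13, E=24, F=13.
Attach a regular icosahedron (V=12, E=30, F=20) along a 3-gon: merge 3 vertices and 3 edges, delete both glued faces → V=22, E=51, F=31.
Attach a pentagonal bipyramid (V=7, E=15, F=10) along a 3-gon: merge 3 vertices and 3 edges, delete both glued faces → V=26, E=63, F=39.
Check: V − E + F = 26 − 63 + 39 = 2.

39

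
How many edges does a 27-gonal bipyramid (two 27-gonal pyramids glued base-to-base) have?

81

A bipyramid over an n-gon has 2n triangular faces and n + 2 vertices: V = 27 + 2 = 29, E = 3·27 = 81, F = 2·27 = 54.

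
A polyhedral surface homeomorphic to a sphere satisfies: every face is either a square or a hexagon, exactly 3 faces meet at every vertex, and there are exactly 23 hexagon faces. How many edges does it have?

81

Let x be the number of squares; then F = 23 + x.
Edge–face incidences: 2E = 6·23 + 4·x = 138 + 4x.
Every vertex has degree 3, so 3V = 2E.
Euler: V − E + F = 2 ⇒ (2E)/3 − E + (23 + x) = 2.
Multiply by 6: 2·(2E) − 3·(2E) + 6·(23 + x) = 12, i.e. 138 + 6x − (138 + 4x) = 12.
Collecting terms: 2x = 12, so x = 6.
Then 2E = 138 + 4·6 = 162, so E = 81, V = 2E/3 = 54, F = 23 + 6 = 29.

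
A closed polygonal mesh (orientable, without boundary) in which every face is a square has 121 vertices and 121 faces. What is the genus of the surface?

Every face is a square, so 2E = 4·121 = 484, giving E = 242.
χ = V − E + F = 121 − 242 + 121 = 0.
For a closed orientable surface χ = 2 − 2g, so g = (2 − (0))/2 = 1.

1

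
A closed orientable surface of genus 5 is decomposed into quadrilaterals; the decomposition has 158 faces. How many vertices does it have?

150

χ = 2 − 2·5 = -8, and every face is a square so 4F = 2E.
E = 4·158/2 = 316. Then V = -8 + E − F = -8 + 316 − 158 = 150.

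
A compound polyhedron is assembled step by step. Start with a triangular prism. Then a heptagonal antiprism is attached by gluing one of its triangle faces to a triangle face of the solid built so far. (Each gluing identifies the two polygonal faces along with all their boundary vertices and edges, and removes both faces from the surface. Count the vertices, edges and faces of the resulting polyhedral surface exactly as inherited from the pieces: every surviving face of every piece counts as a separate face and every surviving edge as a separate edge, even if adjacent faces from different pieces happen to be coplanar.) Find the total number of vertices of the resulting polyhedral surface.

17

A triangular prism: V=6, E=9, F=5.
Attach a heptagonal antiprism (V=14, E=28, F=16) along a 3-gon: merge 3 vertices and 3 edges, delete both glued faces → V=17, E=34, F=19.
Check: V − E + F = 17 − 34 + 19 = 2.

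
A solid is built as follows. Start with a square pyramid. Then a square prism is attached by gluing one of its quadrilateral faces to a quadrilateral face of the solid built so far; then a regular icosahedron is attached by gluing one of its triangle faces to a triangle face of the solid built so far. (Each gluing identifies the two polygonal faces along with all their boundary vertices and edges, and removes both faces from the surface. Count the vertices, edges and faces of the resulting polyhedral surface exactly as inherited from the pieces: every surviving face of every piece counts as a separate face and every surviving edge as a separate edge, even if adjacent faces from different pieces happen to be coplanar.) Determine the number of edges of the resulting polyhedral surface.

43

A square pyramid: V=5, E=8, F=5.
Attach a square prism (V=8, E=12, F=6) along a 4-gon: merge 4 vertices and 4 edges, delete both glued faces → V=9, E=16, F=9.
Attach a regular icosahedron (V=12, E=30, F=20) along a 3-gon: merge 3 vertices and 3 edges, delete both glued faces → V=18, E=43, F=27.
Check: V − E + F = 18 − 43 + 27 = 2.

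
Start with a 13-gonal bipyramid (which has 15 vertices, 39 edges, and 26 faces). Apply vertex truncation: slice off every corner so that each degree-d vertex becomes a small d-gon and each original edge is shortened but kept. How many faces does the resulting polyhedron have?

Truncation replaces each original edge-end by a new vertex, so V′ = 2E = 78.
Each original edge survives, and each old vertex of degree d contributes d new edges; summing degrees gives Σd = 2E, so E′ = E + 2E = 3E = 117.
Each original face survives and each original vertex becomes one new face: F′ = F + V = 41.

41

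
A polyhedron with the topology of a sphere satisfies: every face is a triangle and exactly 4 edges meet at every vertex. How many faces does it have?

Each face has 3 edges and each edge borders two faces, so 2E = 3F.
Each vertex has degree 4, so 4V = 2E and hence V = 3F/4.
Euler: V − E + F = 2 ⇒ (3F/4) − (3F/2) + F = 2.
Multiply by 8: (6 − 12 + 8)F = 16, i.e. 2F = 16.
So F = 8, E = 3·8/2 = 12, V = 3·8/4 = 6.

8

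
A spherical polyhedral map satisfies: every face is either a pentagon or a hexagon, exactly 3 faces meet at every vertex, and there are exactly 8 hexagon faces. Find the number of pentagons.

12

Let x be the number of pentagons; then F = 8 + x.
Edge–face incidences: 2E = 6·8 + 5·x = 48 + 5x.
Every vertex has degree 3, so 3V = 2E.
Euler: V − E + F = 2 ⇒ (2E)/3 − E + (8 + x) = 2.
Multiply by 6: 2·(2E) − 3·(2E) + 6·(8 + x) = 12, i.e. 48 + 6x − (48 + 5x) = 12.
Collecting terms: x = 12.
Then 2E = 48 + 5·12 = 108, so E = 54, V = 2E/3 = 36, F = 8 + 12 = 20.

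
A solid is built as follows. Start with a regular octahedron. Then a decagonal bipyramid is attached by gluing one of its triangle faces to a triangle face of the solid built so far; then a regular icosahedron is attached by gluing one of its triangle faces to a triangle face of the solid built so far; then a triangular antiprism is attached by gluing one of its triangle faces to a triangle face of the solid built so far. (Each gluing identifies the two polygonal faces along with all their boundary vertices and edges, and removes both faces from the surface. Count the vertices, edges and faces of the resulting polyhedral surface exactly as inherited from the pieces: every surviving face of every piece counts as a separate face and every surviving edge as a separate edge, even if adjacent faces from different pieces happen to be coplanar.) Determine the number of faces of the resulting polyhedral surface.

A regular octahedron: V=6, E=12, F=8.
Attach a decagonal bipyramid (V=12, E=30, F=20) along a 3-gon: merge 3 vertices and 3 edges, delete both glued faces → V=15, E=39, F=26.
Attach a regular icosahedron (V=12, E=30, F=20) along a 3-gon: merge 3 vertices and 3 edges, delete both glued faces → V=24, E=66, F=44.
Attach a triangular antiprism (V=6, E=12, F=8) along a 3-gon: merge 3 vertices and 3 edges, delete both glued faces → V=27, E=75, F=50.
Check: V − E + F = 27 − 75 + 50 = 2.

50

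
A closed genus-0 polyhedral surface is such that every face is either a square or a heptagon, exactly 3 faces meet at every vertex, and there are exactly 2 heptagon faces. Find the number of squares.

7

Let x be the number of squares; then F = 2 + x.
Edge–face incidences: 2E = 7·2 + 4·x = 14 + 4x.
Every vertex has degree 3, so 3V = 2E.
Euler: V − E + F = 2 ⇒ (2E)/3 − E + (2 + x) = 2.
Multiply by 6: 2·(2E) − 3·(2E) + 6·(2 + x) = 12, i.e. 12 + 6x − (14 + 4x) = 12.
Collecting terms: 2x − 2 = 12, so 2x = 14, so x = 7.
Then 2E = 14 + 4·7 = 42, so E = 21, V = 2E/3 = 14, F = 2 + 7 = 9.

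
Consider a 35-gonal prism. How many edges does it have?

A prism on an n-gon has two n-gon bases and n rectangular sides: V = 2·35 = 70, E = 3·35 = 105, F = 35 + 2 = 37.
Check: V − E + F = 70 − 105 + 37 = 2.

105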